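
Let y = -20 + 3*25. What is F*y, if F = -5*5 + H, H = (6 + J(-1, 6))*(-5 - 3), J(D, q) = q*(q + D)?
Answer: -17215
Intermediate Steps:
J(D, q) = q*(D + q)
H = -288 (H = (6 + 6*(-1 + 6))*(-5 - 3) = (6 + 6*5)*(-8) = (6 + 30)*(-8) = 36*(-8) = -288)
y = 55 (y = -20 + 75 = 55)
F = -313 (F = -5*5 - 288 = -25 - 288 = -313)
F*y = -313*55 = -17215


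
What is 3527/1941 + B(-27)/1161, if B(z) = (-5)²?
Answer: 1381124/751167 ≈ 1.8386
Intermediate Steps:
B(z) = 25
3527/1941 + B(-27)/1161 = 3527/1941 + 25/1161 = 1381124/751167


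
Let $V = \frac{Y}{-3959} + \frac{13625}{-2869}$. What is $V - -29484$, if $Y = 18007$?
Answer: $\frac{334784607106}{11358371} \approx 29475.0$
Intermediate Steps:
$V = - \frac{105603458}{11358371}$ ($V = \frac{18007}{-3959} + \frac{13625}{-2869} = 18007 \left(- \frac{1}{3959}\right) + 13625 \left(- \frac{1}{2869}\right) = - \frac{18007}{3959} - \frac{13625}{2869} = - \frac{105603458}{11358371} \approx -9.2974$)
$V - -29484 = - \frac{105603458}{11358371} - -29484 = - \frac{105603458}{11358371} + 29484 = \frac{334784607106}{11358371}$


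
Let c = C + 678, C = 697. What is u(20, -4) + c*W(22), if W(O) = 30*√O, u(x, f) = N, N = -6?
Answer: -6 + 41250*√22 ≈ 1.9347e+5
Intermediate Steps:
u(x, f) = -6
c = 1375 (c = 697 + 678 = 1375)
u(20, -4) + c*W(22) = -6 + 1375*(30*√22) = -6 + 41250*√22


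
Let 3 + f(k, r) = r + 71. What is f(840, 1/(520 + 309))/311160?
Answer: 18791/85983880 ≈ 0.00021854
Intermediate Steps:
f(k, r) = 68 + r (f(k, r) = -3 + (r + 71) = -3 + (71 + r) = 68 + r)
f(840, 1/(520 + 309))/311160 = (68 + 1/(520 + 309))/311160 = (68 + 1/829)*(1/311160) = (56373/829)*(1/311160) = 18791/85983880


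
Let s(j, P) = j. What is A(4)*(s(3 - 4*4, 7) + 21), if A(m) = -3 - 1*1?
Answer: -32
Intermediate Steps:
A(m) = -4 (A(m) = -3 - 1 = -4)
A(4)*(s(3 - 4*4, 7) + 21) = -4*((3 - 4*4) + 21) = -4*((3 - 16) + 21) = -4*(-13 + 21) = -4*8 = -32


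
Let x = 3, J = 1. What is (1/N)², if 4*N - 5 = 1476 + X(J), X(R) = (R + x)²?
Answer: 16/2241009 ≈ 7.1396e-6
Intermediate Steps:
X(R) = (3 + R)² (X(R) = (R + 3)² = (3 + R)²)
N = 1497/4 (N = 5/4 + (1476 + (3 + 1)²)/4 = 5/4 + (1476 + 4²)/4 = 5/4 + (1476 + 16)/4 = 5/4 + (¼)*1492 = 5/4 + 373 = 1497/4 ≈ 374.25)
(1/N)² = (1/(1497/4))² = (4/1497)² = 16/2241009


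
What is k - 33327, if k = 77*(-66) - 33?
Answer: -38442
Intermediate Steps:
k = -5115 (k = -5082 - 33 = -5115)
k - 33327 = -5115 - 33327 = -38442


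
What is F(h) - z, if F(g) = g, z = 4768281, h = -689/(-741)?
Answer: -271791964/57 ≈ -4.7683e+6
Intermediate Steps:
h = 53/57 (h = -689*(-1/741) = 53/57 ≈ 0.92982)
F(h) - z = 53/57 - 1*4768281 = 53/57 - 4768281 = -271791964/57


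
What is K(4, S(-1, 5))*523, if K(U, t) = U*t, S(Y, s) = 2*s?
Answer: 20920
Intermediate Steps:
K(4, S(-1, 5))*523 = (4*(2*5))*523 = (4*10)*523 = 40*523 = 20920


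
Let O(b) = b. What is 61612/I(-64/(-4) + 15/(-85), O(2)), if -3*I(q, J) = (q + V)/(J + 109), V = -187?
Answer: 58130922/485 ≈ 1.1986e+5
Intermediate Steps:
I(q, J) = -(-187 + q)/(3*(109 + J)) (I(q, J) = -(q - 187)/(3*(J + 109)) = -(-187 + q)/(3*(109 + J)))
61612/I(-64/(-4) + 15/(-85), O(2)) = 61612/(((187 - (-64/(-4) + 15/(-85)))/(3*(109 + 2)))) = 61612/(((⅓)*(187 - (-64*(-¼) + 15*(-1/85)))/111)) = 61612/(((⅓)*(1/111)*(187 - (16 - 3/17)))) = 61612/(((⅓)*(1/111)*(187 - 1*269/17))) = 61612/(((⅓)*(1/111)*(187 - 269/17))) = 61612/(((⅓)*(1/111)*(2910/17))) = 61612/(970/1887) = 61612*(1887/970) = 58130922/485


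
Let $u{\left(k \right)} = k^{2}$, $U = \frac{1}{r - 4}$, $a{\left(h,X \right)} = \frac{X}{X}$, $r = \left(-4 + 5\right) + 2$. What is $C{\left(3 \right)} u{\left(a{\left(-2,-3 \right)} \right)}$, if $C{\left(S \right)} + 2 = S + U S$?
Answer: $-2$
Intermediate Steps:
$r = 3$ ($r = 1 + 2 = 3$)
$a{\left(h,X \right)} = 1$
$U = -1$ ($U = \frac{1}{3 - 4} = \frac{1}{-1} = -1$)
$C{\left(S \right)} = -2$ ($C{\left(S \right)} = -2 + \left(S - S\right) = -2 + 0 = -2$)
$C{\left(3 \right)} u{\left(a{\left(-2,-3 \right)} \right)} = - 2 \cdot 1^{2} = \left(-2\right) 1 = -2$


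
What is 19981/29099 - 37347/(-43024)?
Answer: 1946422897/1251955376 ≈ 1.5547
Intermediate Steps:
19981/29099 - 37347/(-43024) = 19981*(1/29099) - 37347*(-1/43024) = 19981/29099 + 37347/43024 = 1946422897/1251955376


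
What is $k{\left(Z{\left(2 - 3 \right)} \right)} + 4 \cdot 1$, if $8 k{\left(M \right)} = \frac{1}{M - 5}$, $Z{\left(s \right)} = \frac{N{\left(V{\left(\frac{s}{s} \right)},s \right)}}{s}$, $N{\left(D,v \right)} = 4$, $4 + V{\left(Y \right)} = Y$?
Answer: $\frac{287}{72} \approx 3.9861$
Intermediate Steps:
$V{\left(Y \right)} = -4 + Y$
$Z{\left(s \right)} = \frac{4}{s}$
$k{\left(M \right)} = \frac{1}{8 \left(-5 + M\right)}$ ($k{\left(M \right)} = \frac{1}{8 \left(M - 5\right)} = \frac{1}{8 \left(-5 + M\right)}$)
$k{\left(Z{\left(2 - 3 \right)} \right)} + 4 \cdot 1 = \frac{1}{8 \left(-5 + \frac{4}{2 - 3}\right)} + 4 \cdot 1 = \frac{1}{8 \left(-5 + \frac{4}{2 - 3}\right)} + 4 = \frac{1}{8 \left(-5 + \frac{4}{-1}\right)} + 4 = \frac{1}{8 \left(-5 + 4 \left(-1\right)\right)} + 4 = \frac{1}{8 \left(-5 - 4\right)} + 4 = \frac{1}{8 \left(-9\right)} + 4 = \frac{1}{8} \left(- \frac{1}{9}\right) + 4 = - \frac{1}{72} + 4 = \frac{287}{72}$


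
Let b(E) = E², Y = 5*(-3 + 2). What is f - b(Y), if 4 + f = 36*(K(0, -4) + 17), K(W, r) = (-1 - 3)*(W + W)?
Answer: 583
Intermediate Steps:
Y = -5 (Y = 5*(-1) = -5)
K(W, r) = -8*W
f = 608 (f = -4 + 36*(-8*0 + 17) = -4 + 36*(0 + 17) = -4 + 36*17 = -4 + 612 = 608)
f - b(Y) = 608 - 1*(-5)² = 608 - 1*25 = 608 - 25 = 583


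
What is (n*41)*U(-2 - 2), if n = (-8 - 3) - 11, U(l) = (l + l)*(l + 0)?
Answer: -28864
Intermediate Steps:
U(l) = 2*l² (U(l) = (2*l)*l = 2*l²)
n = -22 (n = -11 - 11 = -22)
(n*41)*U(-2 - 2) = (-22*41)*(2*(-2 - 2)²) = -1804*(-4)² = -1804*16 = -902*32 = -28864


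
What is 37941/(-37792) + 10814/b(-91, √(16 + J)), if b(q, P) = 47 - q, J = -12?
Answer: 201723415/2607648 ≈ 77.358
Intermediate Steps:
37941/(-37792) + 10814/b(-91, √(16 + J)) = 37941/(-37792) + 10814/(47 - 1*(-91)) = 37941*(-1/37792) + 10814/(47 + 91) = -37941/37792 + 10814/138 = -37941/37792 + 10814*(1/138) = -37941/37792 + 5407/69 = 201723415/2607648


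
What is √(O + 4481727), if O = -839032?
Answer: √3642695 ≈ 1908.6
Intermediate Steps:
√(O + 4481727) = √(-839032 + 4481727) = √3642695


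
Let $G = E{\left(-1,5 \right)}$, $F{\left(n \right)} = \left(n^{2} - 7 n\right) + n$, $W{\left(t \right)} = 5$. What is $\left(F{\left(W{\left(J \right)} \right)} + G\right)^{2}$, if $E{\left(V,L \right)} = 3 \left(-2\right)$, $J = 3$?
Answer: $121$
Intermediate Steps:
$F{\left(n \right)} = n^{2} - 6 n$
$E{\left(V,L \right)} = -6$
$G = -6$
$\left(F{\left(W{\left(J \right)} \right)} + G\right)^{2} = \left(5 \left(-6 + 5\right) - 6\right)^{2} = \left(5 \left(-1\right) - 6\right)^{2} = \left(-5 - 6\right)^{2} = \left(-11\right)^{2} = 121$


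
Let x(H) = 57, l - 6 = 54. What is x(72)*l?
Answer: 3420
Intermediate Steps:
l = 60 (l = 6 + 54 = 60)
x(72)*l = 57*60 = 3420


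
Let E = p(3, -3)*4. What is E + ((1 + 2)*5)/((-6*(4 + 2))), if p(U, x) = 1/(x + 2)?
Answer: -53/12 ≈ -4.4167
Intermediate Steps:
p(U, x) = 1/(2 + x)
E = -4 (E = 4/(2 - 3) = 4/(-1) = -1*4 = -4)
E + ((1 + 2)*5)/((-6*(4 + 2))) = -4 + ((1 + 2)*5)/((-6*(4 + 2))) = -4 + (3*5)/((-6*6)) = -4 + 15/(-36) = -4 + 15*(-1/36) = -4 - 5/12 = -53/12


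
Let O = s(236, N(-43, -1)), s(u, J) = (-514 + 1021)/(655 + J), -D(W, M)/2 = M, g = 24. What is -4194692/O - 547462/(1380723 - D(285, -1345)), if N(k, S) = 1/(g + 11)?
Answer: -44174003452626442/8151065195 ≈ -5.4194e+6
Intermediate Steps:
D(W, M) = -2*M
N(k, S) = 1/35 (N(k, S) = 1/(24 + 11) = 1/35)
s(u, J) = 507/(655 + J)
O = 5915/7642 (O = 507/(655 + 1/35) = 507/(22926/35) = 507*(35/22926) = 5915/7642 ≈ 0.77401)
-4194692/O - 547462/(1380723 - D(285, -1345)) = -4194692/5915/7642 - 547462/(1380723 - (-2)*(-1345)) = -4194692*7642/5915 - 547462/(1380723 - 1*2690) = -32055836264/5915 - 547462/(1380723 - 2690) = -32055836264/5915 - 547462/1378033 = -44174003452626442/8151065195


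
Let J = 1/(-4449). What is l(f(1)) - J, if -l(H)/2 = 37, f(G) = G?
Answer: -329225/4449 ≈ -74.000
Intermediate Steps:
l(H) = -74 (l(H) = -2*37 = -74)
J = -1/4449 ≈ -0.00022477
l(f(1)) - J = -74 - 1*(-1/4449) = -74 + 1/4449 = -329225/4449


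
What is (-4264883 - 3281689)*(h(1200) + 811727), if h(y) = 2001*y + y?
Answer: -24255640822644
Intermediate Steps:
h(y) = 2002*y
(-4264883 - 3281689)*(h(1200) + 811727) = (-4264883 - 3281689)*(2002*1200 + 811727) = -7546572*(2402400 + 811727) = -7546572*3214127 = -24255640822644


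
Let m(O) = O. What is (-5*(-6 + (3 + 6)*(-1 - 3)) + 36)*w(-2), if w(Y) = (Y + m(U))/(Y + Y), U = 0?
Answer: 123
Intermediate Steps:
w(Y) = ½ (w(Y) = (Y + 0)/(Y + Y) = Y/((2*Y)) = Y*(1/(2*Y)) = ½)
(-5*(-6 + (3 + 6)*(-1 - 3)) + 36)*w(-2) = (-5*(-6 + (3 + 6)*(-1 - 3)) + 36)*(½) = (-5*(-6 + 9*(-4)) + 36)*(½) = (-5*(-6 - 36) + 36)*(½) = (-5*(-42) + 36)*(½) = (210 + 36)*(½) = 246*(½) = 123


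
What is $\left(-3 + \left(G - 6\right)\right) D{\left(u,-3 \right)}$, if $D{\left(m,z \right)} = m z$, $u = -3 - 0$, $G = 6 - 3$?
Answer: $-54$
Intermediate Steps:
$G = 3$ ($G = 6 - 3 = 3$)
$u = -3$ ($u = -3 + 0 = -3$)
$\left(-3 + \left(G - 6\right)\right) D{\left(u,-3 \right)} = \left(-3 + \left(3 - 6\right)\right) \left(\left(-3\right) \left(-3\right)\right) = \left(-3 + \left(3 - 6\right)\right) 9 = \left(-3 - 3\right) 9 = \left(-6\right) 9 = -54$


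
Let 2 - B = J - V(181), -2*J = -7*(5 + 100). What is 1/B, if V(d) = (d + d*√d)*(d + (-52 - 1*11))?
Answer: -83970/328500114511 + 85432*√181/328500114511 ≈ 3.2432e-6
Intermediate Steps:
J = 735/2 (J = -(-7)*(5 + 100)/2 = -(-7)*105/2 = -½*(-735) = 735/2 ≈ 367.50)
V(d) = (-63 + d)*(d + d^(3/2)) (V(d) = (d + d^(3/2))*(d + (-52 - 11)) = (d + d^(3/2))*(d - 63) = (d + d^(3/2))*(-63 + d) = (-63 + d)*(d + d^(3/2)))
B = 41985/2 + 21358*√181 (B = 2 - (735/2 - (181² + 181^(5/2) - 63*181 - 11403*√181)) = 2 - (735/2 - (32761 + 32761*√181 - 11403 - 11403*√181)) = 2 - (735/2 - (21358 + 21358*√181)) = 2 - (735/2 + (-21358 - 21358*√181)) = 2 - (-41981/2 - 21358*√181) = 2 + (41981/2 + 21358*√181) = 41985/2 + 21358*√181 ≈ 3.0834e+5)
1/B = 1/(41985/2 + 21358*√181)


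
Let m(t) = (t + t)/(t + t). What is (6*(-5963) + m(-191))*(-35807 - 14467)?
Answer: 1798652898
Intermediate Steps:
m(t) = 1 (m(t) = (2*t)/((2*t)) = (2*t)*(1/(2*t)) = 1)
(6*(-5963) + m(-191))*(-35807 - 14467) = (6*(-5963) + 1)*(-35807 - 14467) = (-35778 + 1)*(-50274) = -35777*(-50274) = 1798652898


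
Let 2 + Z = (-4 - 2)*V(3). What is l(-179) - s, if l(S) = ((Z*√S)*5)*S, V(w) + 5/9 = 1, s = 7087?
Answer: -7087 + 12530*I*√179/3 ≈ -7087.0 + 55880.0*I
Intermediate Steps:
V(w) = 4/9 (V(w) = -5/9 + 1 = 4/9)
Z = -14/3 (Z = -2 + (-4 - 2)*(4/9) = -2 - 6*4/9 = -2 - 8/3 = -14/3 ≈ -4.6667)
l(S) = -70*S^(3/2)/3 (l(S) = (-14*√S/3*5)*S = (-70*√S/3)*S = -70*S^(3/2)/3)
l(-179) - s = -(-12530)*I*√179/3 - 1*7087 = -(-12530)*I*√179/3 - 7087 = 12530*I*√179/3 - 7087 = -7087 + 12530*I*√179/3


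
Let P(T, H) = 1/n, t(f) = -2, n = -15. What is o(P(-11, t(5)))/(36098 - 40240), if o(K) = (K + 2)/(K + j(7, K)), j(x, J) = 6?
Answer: -29/368638 ≈ -7.8668e-5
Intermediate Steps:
P(T, H) = -1/15 (P(T, H) = 1/(-15) = -1/15)
o(K) = (2 + K)/(6 + K) (o(K) = (K + 2)/(K + 6) = (2 + K)/(6 + K))
o(P(-11, t(5)))/(36098 - 40240) = ((2 - 1/15)/(6 - 1/15))/(36098 - 40240) = ((29/15)/(89/15))/(-4142) = ((15/89)*(29/15))*(-1/4142) = (29/89)*(-1/4142) = -29/368638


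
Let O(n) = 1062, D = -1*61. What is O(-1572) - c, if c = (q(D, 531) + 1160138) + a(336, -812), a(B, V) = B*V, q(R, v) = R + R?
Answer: -886122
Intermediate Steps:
D = -61
q(R, v) = 2*R
c = 887184 (c = (2*(-61) + 1160138) + 336*(-812) = (-122 + 1160138) - 272832 = 1160016 - 272832 = 887184)
O(-1572) - c = 1062 - 1*887184 = 1062 - 887184 = -886122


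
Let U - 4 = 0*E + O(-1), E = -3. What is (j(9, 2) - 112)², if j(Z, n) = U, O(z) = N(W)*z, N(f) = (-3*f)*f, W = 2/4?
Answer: 184041/16 ≈ 11503.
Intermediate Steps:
W = ½ (W = 2*(¼) = ½ ≈ 0.50000)
N(f) = -3*f²
O(z) = -3*z/4 (O(z) = (-3*(½)²)*z = (-3*¼)*z = -3*z/4)
U = 19/4 (U = 4 + (0*(-3) - ¾*(-1)) = 4 + (0 + ¾) = 4 + ¾ = 19/4 ≈ 4.7500)
j(Z, n) = 19/4
(j(9, 2) - 112)² = (19/4 - 112)² = (-429/4)² = 184041/16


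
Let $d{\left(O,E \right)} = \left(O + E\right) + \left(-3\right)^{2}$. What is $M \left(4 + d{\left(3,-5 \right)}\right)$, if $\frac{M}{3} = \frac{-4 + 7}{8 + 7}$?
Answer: $\frac{33}{5} \approx 6.6$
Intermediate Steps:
$M = \frac{3}{5}$ ($M = 3 \frac{-4 + 7}{8 + 7} = 3 \cdot \frac{3}{15} = 3 \cdot 3 \cdot \frac{1}{15} = 3 \cdot \frac{1}{5} = \frac{3}{5} \approx 0.6$)
$d{\left(O,E \right)} = 9 + E + O$ ($d{\left(O,E \right)} = \left(E + O\right) + 9 = 9 + E + O$)
$M \left(4 + d{\left(3,-5 \right)}\right) = \frac{3 \left(4 + \left(9 - 5 + 3\right)\right)}{5} = \frac{3 \left(4 + 7\right)}{5} = \frac{3}{5} \cdot 11 = \frac{33}{5}$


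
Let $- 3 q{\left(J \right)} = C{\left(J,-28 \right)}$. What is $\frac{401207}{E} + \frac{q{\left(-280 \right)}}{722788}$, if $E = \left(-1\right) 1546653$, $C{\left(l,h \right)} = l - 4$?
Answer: $- \frac{24153432386}{93158519047} \approx -0.25927$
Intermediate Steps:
$C{\left(l,h \right)} = -4 + l$ ($C{\left(l,h \right)} = l - 4 = -4 + l$)
$q{\left(J \right)} = \frac{4}{3} - \frac{J}{3}$ ($q{\left(J \right)} = - \frac{-4 + J}{3} = \frac{4}{3} - \frac{J}{3}$)
$E = -1546653$
$\frac{401207}{E} + \frac{q{\left(-280 \right)}}{722788} = \frac{401207}{-1546653} + \frac{\frac{4}{3} - - \frac{280}{3}}{722788} = 401207 \left(- \frac{1}{1546653}\right) + \left(\frac{4}{3} + \frac{280}{3}\right) \frac{1}{722788} = - \frac{401207}{1546653} + \frac{284}{3} \cdot \frac{1}{722788} = - \frac{401207}{1546653} + \frac{71}{542091} = - \frac{24153432386}{93158519047}$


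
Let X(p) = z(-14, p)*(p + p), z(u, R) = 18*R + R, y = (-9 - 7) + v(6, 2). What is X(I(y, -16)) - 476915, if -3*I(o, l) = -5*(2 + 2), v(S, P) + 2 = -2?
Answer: -4277035/9 ≈ -4.7523e+5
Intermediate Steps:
v(S, P) = -4 (v(S, P) = -2 - 2 = -4)
y = -20 (y = (-9 - 7) - 4 = -16 - 4 = -20)
I(o, l) = 20/3 (I(o, l) = -(-5)*(2 + 2)/3 = -(-5)*4/3 = -⅓*(-20) = 20/3)
z(u, R) = 19*R
X(p) = 38*p² (X(p) = (19*p)*(p + p) = (19*p)*(2*p) = 38*p²)
X(I(y, -16)) - 476915 = 38*(20/3)² - 476915 = 38*(400/9) - 476915 = 15200/9 - 476915 = -4277035/9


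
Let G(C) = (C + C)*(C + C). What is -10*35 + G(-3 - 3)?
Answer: -206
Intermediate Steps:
G(C) = 4*C² (G(C) = (2*C)*(2*C) = 4*C²)
-10*35 + G(-3 - 3) = -10*35 + 4*(-3 - 3)² = -350 + 4*(-6)² = -350 + 4*36 = -350 + 144 = -206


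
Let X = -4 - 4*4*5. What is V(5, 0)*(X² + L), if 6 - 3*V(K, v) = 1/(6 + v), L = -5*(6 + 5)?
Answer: 245035/18 ≈ 13613.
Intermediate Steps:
L = -55 (L = -5*11 = -55)
X = -84 (X = -4 - 16*5 = -4 - 1*80 = -4 - 80 = -84)
V(K, v) = 2 - 1/(3*(6 + v))
V(5, 0)*(X² + L) = ((35 + 6*0)/(3*(6 + 0)))*((-84)² - 55) = ((⅓)*(35 + 0)/6)*(7056 - 55) = ((⅓)*(⅙)*35)*7001 = (35/18)*7001 = 245035/18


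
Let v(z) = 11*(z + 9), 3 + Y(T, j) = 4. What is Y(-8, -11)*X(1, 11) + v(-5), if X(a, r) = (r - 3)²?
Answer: 108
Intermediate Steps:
Y(T, j) = 1 (Y(T, j) = -3 + 4 = 1)
v(z) = 99 + 11*z (v(z) = 11*(9 + z) = 99 + 11*z)
X(a, r) = (-3 + r)²
Y(-8, -11)*X(1, 11) + v(-5) = 1*(-3 + 11)² + (99 + 11*(-5)) = 1*8² + (99 - 55) = 1*64 + 44 = 64 + 44 = 108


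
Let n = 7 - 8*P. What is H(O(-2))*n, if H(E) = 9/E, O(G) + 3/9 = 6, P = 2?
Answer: -243/17 ≈ -14.294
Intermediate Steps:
O(G) = 17/3 (O(G) = -⅓ + 6 = 17/3)
n = -9 (n = 7 - 8*2 = 7 - 16 = -9)
H(O(-2))*n = (9/(17/3))*(-9) = (9*(3/17))*(-9) = (27/17)*(-9) = -243/17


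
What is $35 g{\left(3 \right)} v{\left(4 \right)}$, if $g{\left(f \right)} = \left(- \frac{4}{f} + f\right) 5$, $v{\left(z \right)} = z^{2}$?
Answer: $\frac{14000}{3} \approx 4666.7$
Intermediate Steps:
$g{\left(f \right)} = - \frac{20}{f} + 5 f$ ($g{\left(f \right)} = \left(f - \frac{4}{f}\right) 5 = - \frac{20}{f} + 5 f$)
$35 g{\left(3 \right)} v{\left(4 \right)} = 35 \left(- \frac{20}{3} + 5 \cdot 3\right) 4^{2} = 35 \left(\left(-20\right) \frac{1}{3} + 15\right) 16 = 35 \left(- \frac{20}{3} + 15\right) 16 = 35 \cdot \frac{25}{3} \cdot 16 = \frac{875}{3} \cdot 16 = \frac{14000}{3}$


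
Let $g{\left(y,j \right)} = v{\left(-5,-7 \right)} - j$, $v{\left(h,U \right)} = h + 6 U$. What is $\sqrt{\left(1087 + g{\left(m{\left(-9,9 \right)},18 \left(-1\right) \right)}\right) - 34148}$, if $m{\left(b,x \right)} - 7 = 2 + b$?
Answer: $i \sqrt{33090} \approx 181.91 i$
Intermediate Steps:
$m{\left(b,x \right)} = 9 + b$ ($m{\left(b,x \right)} = 7 + \left(2 + b\right) = 9 + b$)
$g{\left(y,j \right)} = -47 - j$ ($g{\left(y,j \right)} = \left(-5 + 6 \left(-7\right)\right) - j = \left(-5 - 42\right) - j = -47 - j$)
$\sqrt{\left(1087 + g{\left(m{\left(-9,9 \right)},18 \left(-1\right) \right)}\right) - 34148} = \sqrt{\left(1087 - \left(47 + 18 \left(-1\right)\right)\right) - 34148} = \sqrt{\left(1087 - 29\right) - 34148} = \sqrt{1058 - 34148} = \sqrt{-33090} = i \sqrt{33090}$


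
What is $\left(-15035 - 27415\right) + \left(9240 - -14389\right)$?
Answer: $-18821$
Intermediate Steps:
$\left(-15035 - 27415\right) + \left(9240 - -14389\right) = -42450 + \left(9240 + 14389\right) = -42450 + 23629 = -18821$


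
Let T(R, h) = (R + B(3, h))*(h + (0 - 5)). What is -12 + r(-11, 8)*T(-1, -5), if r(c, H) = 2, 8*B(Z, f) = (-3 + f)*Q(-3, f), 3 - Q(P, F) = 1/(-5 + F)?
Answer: 70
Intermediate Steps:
Q(P, F) = 3 - 1/(-5 + F)
B(Z, f) = (-16 + 3*f)*(-3 + f)/(8*(-5 + f)) (B(Z, f) = ((-3 + f)*((-16 + 3*f)/(-5 + f)))/8 = ((-16 + 3*f)*(-3 + f)/(-5 + f))/8 = (-16 + 3*f)*(-3 + f)/(8*(-5 + f)))
T(R, h) = (-5 + h)*(R + (-16 + 3*h)*(-3 + h)/(8*(-5 + h))) (T(R, h) = (R + (-16 + 3*h)*(-3 + h)/(8*(-5 + h)))*(h + (0 - 5)) = (R + (-16 + 3*h)*(-3 + h)/(8*(-5 + h)))*(h - 5) = (R + (-16 + 3*h)*(-3 + h)/(8*(-5 + h)))*(-5 + h) = (-5 + h)*(R + (-16 + 3*h)*(-3 + h)/(8*(-5 + h))))
-12 + r(-11, 8)*T(-1, -5) = -12 + 2*(6 - 5*(-1) - 25/8*(-5) + (3/8)*(-5)² - 1*(-5)) = -12 + 2*(6 + 5 + 125/8 + (3/8)*25 + 5) = -12 + 2*(6 + 5 + 125/8 + 75/8 + 5) = -12 + 2*41 = -12 + 82 = 70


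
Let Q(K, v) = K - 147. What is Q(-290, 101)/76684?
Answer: -23/4036 ≈ -0.0056987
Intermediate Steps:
Q(K, v) = -147 + K
Q(-290, 101)/76684 = (-147 - 290)/76684 = -437*1/76684 = -23/4036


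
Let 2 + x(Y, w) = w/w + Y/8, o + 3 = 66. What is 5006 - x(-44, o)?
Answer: 10025/2 ≈ 5012.5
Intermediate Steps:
o = 63 (o = -3 + 66 = 63)
x(Y, w) = -1 + Y/8 (x(Y, w) = -2 + (w/w + Y/8) = -2 + (1 + Y*(⅛)) = -2 + (1 + Y/8) = -1 + Y/8)
5006 - x(-44, o) = 5006 - (-1 + (⅛)*(-44)) = 5006 - (-1 - 11/2) = 5006 - 1*(-13/2) = 5006 + 13/2 = 10025/2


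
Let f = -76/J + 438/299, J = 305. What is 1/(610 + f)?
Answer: 91195/55739816 ≈ 0.0016361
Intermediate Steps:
f = 110866/91195 (f = -76/305 + 438/299 = 110866/91195 ≈ 1.2157)
1/(610 + f) = 1/(610 + 110866/91195) = 1/(55739816/91195) = 91195/55739816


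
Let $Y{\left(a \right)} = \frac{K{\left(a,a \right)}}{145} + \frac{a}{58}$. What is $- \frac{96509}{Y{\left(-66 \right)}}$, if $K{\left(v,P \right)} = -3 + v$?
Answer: $\frac{13993805}{234} \approx 59803.0$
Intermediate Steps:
$Y{\left(a \right)} = - \frac{3}{145} + \frac{7 a}{290}$ ($Y{\left(a \right)} = \frac{-3 + a}{145} + \frac{a}{58} = \left(-3 + a\right) \frac{1}{145} + a \frac{1}{58} = \left(- \frac{3}{145} + \frac{a}{145}\right) + \frac{a}{58} = - \frac{3}{145} + \frac{7 a}{290}$)
$- \frac{96509}{Y{\left(-66 \right)}} = - \frac{96509}{- \frac{3}{145} + \frac{7}{290} \left(-66\right)} = - \frac{96509}{- \frac{3}{145} - \frac{231}{145}} = - \frac{96509}{- \frac{234}{145}} = \left(-96509\right) \left(- \frac{145}{234}\right) = \frac{13993805}{234}$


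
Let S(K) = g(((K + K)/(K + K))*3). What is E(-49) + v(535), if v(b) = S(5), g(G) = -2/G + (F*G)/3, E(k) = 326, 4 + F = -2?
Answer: 958/3 ≈ 319.33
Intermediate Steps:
F = -6 (F = -4 - 2 = -6)
g(G) = -2*G - 2/G (g(G) = -2/G - 6*G/3 = -2/G - 6*G*(⅓) = -2/G - 2*G = -2*G - 2/G)
S(K) = -20/3 (S(K) = -2*(K + K)/(K + K)*3 - 2/(((K + K)/(K + K))*3) = -2*(2*K)/((2*K))*3 - 2/(((2*K)/((2*K)))*3) = -2*(2*K)*(1/(2*K))*3 - 2/(((2*K)*(1/(2*K)))*3) = -2*3 - 2/(1*3) = -2*3 - 2/3 = -6 - 2*⅓ = -6 - ⅔ = -20/3)
v(b) = -20/3
E(-49) + v(535) = 326 - 20/3 = 958/3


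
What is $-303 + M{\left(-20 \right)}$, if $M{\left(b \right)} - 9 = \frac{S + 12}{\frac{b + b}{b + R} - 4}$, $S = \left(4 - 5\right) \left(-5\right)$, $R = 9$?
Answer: $- \frac{1363}{4} \approx -340.75$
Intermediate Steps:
$S = 5$ ($S = \left(-1\right) \left(-5\right) = 5$)
$M{\left(b \right)} = 9 + \frac{17}{-4 + \frac{2 b}{9 + b}}$ ($M{\left(b \right)} = 9 + \frac{5 + 12}{\frac{b + b}{b + 9} - 4} = 9 + \frac{17}{\frac{2 b}{9 + b} - 4} = 9 + \frac{17}{-4 + \frac{2 b}{9 + b}}$)
$-303 + M{\left(-20 \right)} = -303 + \frac{171 - 20}{2 \left(18 - 20\right)} = -303 + \frac{1}{2} \frac{1}{-2} \cdot 151 = -303 + \frac{1}{2} \left(- \frac{1}{2}\right) 151 = -303 - \frac{151}{4} = - \frac{1363}{4}$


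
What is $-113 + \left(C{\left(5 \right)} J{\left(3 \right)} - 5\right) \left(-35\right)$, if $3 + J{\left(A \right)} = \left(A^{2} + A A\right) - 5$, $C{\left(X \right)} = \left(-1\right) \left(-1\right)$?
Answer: $-288$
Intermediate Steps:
$C{\left(X \right)} = 1$
$J{\left(A \right)} = -8 + 2 A^{2}$ ($J{\left(A \right)} = -3 - \left(5 - A^{2} - A A\right) = -3 + \left(\left(A^{2} + A^{2}\right) - 5\right) = -3 + \left(2 A^{2} - 5\right) = -3 + \left(-5 + 2 A^{2}\right) = -8 + 2 A^{2}$)
$-113 + \left(C{\left(5 \right)} J{\left(3 \right)} - 5\right) \left(-35\right) = -113 + \left(1 \left(-8 + 2 \cdot 3^{2}\right) - 5\right) \left(-35\right) = -113 + \left(1 \left(-8 + 2 \cdot 9\right) - 5\right) \left(-35\right) = -113 + \left(1 \left(-8 + 18\right) - 5\right) \left(-35\right) = -113 + \left(1 \cdot 10 - 5\right) \left(-35\right) = -113 + \left(10 - 5\right) \left(-35\right) = -113 + 5 \left(-35\right) = -113 - 175 = -288$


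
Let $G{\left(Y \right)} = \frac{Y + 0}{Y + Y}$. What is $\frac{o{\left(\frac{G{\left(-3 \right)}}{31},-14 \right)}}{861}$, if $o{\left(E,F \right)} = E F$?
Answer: $- \frac{1}{3813} \approx -0.00026226$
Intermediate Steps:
$G{\left(Y \right)} = \frac{1}{2}$ ($G{\left(Y \right)} = \frac{Y}{2 Y} = Y \frac{1}{2 Y} = \frac{1}{2}$)
$\frac{o{\left(\frac{G{\left(-3 \right)}}{31},-14 \right)}}{861} = \frac{\frac{1}{2 \cdot 31} \left(-14\right)}{861} = \frac{1}{2} \cdot \frac{1}{31} \left(-14\right) \frac{1}{861} = \frac{1}{62} \left(-14\right) \frac{1}{861} = \left(- \frac{7}{31}\right) \frac{1}{861} = - \frac{1}{3813}$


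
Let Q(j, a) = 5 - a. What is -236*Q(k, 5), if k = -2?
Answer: 0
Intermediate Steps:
-236*Q(k, 5) = -236*(5 - 1*5) = -236*(5 - 5) = -236*0 = 0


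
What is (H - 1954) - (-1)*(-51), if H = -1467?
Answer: -3472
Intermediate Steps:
(H - 1954) - (-1)*(-51) = (-1467 - 1954) - (-1)*(-51) = -3421 - 1*51 = -3421 - 51 = -3472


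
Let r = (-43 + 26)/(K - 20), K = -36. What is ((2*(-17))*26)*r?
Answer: -3757/14 ≈ -268.36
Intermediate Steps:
r = 17/56 (r = (-43 + 26)/(-36 - 20) = -17/(-56) = -17*(-1/56) = 17/56 ≈ 0.30357)
((2*(-17))*26)*r = ((2*(-17))*26)*(17/56) = -34*26*(17/56) = -884*17/56 = -3757/14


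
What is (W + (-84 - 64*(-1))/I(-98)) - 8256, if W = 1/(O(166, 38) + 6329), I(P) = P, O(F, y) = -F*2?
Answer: -2425990349/293853 ≈ -8255.8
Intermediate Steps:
O(F, y) = -2*F
W = 1/5997 (W = 1/(-2*166 + 6329) = 1/(-332 + 6329) = 1/5997 ≈ 0.00016675)
(W + (-84 - 64*(-1))/I(-98)) - 8256 = (1/5997 + (-84 - 64*(-1))/(-98)) - 8256 = (1/5997 + (-84 + 64)*(-1/98)) - 8256 = (1/5997 - 20*(-1/98)) - 8256 = (1/5997 + 10/49) - 8256 = 60019/293853 - 8256 = -2425990349/293853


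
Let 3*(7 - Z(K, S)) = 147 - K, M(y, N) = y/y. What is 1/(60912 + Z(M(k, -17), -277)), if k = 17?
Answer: 3/182611 ≈ 1.6428e-5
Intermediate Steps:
M(y, N) = 1
Z(K, S) = -42 + K/3 (Z(K, S) = 7 - (147 - K)/3 = 7 + (-49 + K/3) = -42 + K/3)
1/(60912 + Z(M(k, -17), -277)) = 1/(60912 + (-42 + (1/3)*1)) = 1/(60912 + (-42 + 1/3)) = 1/(60912 - 125/3) = 1/(182611/3) = 3/182611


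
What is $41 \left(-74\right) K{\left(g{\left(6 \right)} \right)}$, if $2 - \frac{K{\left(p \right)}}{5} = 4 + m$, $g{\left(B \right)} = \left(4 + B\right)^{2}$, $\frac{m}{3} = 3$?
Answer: $166870$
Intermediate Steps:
$m = 9$ ($m = 3 \cdot 3 = 9$)
$K{\left(p \right)} = -55$ ($K{\left(p \right)} = 10 - 5 \left(4 + 9\right) = 10 - 65 = -55$)
$41 \left(-74\right) K{\left(g{\left(6 \right)} \right)} = 41 \left(-74\right) \left(-55\right) = \left(-3034\right) \left(-55\right) = 166870$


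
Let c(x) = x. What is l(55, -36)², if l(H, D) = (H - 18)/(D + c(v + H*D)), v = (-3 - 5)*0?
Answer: 1369/4064256 ≈ 0.00033684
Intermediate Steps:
v = 0 (v = -8*0 = 0)
l(H, D) = (-18 + H)/(D + D*H) (l(H, D) = (H - 18)/(D + (0 + H*D)) = (-18 + H)/(D + (0 + D*H)) = (-18 + H)/(D + D*H))
l(55, -36)² = ((-18 + 55)/((-36)*(1 + 55)))² = (-1/36*37/56)² = (-1/36*1/56*37)² = (-37/2016)² = 1369/4064256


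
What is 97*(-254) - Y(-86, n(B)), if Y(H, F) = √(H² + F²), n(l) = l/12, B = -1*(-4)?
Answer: -24638 - √66565/3 ≈ -24724.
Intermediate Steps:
B = 4
n(l) = l/12 (n(l) = l*(1/12) = l/12)
Y(H, F) = √(F² + H²)
97*(-254) - Y(-86, n(B)) = 97*(-254) - √(((1/12)*4)² + (-86)²) = -24638 - √((⅓)² + 7396) = -24638 - √(⅑ + 7396) = -24638 - √(66565/9) = -24638 - √66565/3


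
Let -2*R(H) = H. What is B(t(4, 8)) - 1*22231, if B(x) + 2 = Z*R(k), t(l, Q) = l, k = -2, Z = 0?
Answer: -22233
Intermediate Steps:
R(H) = -H/2
B(x) = -2 (B(x) = -2 + 0*(-1/2*(-2)) = -2 + 0*1 = -2 + 0 = -2)
B(t(4, 8)) - 1*22231 = -2 - 1*22231 = -2 - 22231 = -22233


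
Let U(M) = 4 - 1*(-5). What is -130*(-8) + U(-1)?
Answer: 1049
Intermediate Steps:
U(M) = 9 (U(M) = 4 + 5 = 9)
-130*(-8) + U(-1) = -130*(-8) + 9 = 1040 + 9 = 1049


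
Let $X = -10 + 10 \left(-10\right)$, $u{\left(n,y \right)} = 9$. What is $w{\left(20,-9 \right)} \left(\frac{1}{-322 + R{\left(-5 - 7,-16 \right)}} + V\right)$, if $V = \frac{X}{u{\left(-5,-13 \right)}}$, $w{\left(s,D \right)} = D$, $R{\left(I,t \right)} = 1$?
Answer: $\frac{11773}{107} \approx 110.03$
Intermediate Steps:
$X = -110$ ($X = -10 - 100 = -110$)
$V = - \frac{110}{9} \approx -12.222$
$w{\left(20,-9 \right)} \left(\frac{1}{-322 + R{\left(-5 - 7,-16 \right)}} + V\right) = - 9 \left(\frac{1}{-322 + 1} - \frac{110}{9}\right) = - 9 \left(\frac{1}{-321} - \frac{110}{9}\right) = - 9 \left(- \frac{1}{321} - \frac{110}{9}\right) = \left(-9\right) \left(- \frac{11773}{963}\right) = \frac{11773}{107}$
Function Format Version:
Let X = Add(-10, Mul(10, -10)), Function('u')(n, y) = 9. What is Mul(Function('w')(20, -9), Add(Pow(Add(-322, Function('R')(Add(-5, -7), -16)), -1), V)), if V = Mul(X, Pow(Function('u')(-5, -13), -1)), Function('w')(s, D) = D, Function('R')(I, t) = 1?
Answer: Rational(11773, 107) ≈ 110.03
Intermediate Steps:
X = -110 (X = Add(-10, -100) = -110)
V = Rational(-110, 9) (V = Mul(-110, Pow(9, -1)) = Mul(-110, Rational(1, 9)) = Rational(-110, 9) ≈ -12.222)
Mul(Function('w')(20, -9), Add(Pow(Add(-322, Function('R')(Add(-5, -7), -16)), -1), V)) = Mul(-9, Add(Pow(Add(-322, 1), -1), Rational(-110, 9))) = Mul(-9, Add(Pow(-321, -1), Rational(-110, 9))) = Mul(-9, Add(Rational(-1, 321), Rational(-110, 9))) = Mul(-9, Rational(-11773, 963)) = Rational(11773, 107)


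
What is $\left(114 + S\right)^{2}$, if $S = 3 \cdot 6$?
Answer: $17424$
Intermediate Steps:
$S = 18$
$\left(114 + S\right)^{2} = \left(114 + 18\right)^{2} = 132^{2} = 17424$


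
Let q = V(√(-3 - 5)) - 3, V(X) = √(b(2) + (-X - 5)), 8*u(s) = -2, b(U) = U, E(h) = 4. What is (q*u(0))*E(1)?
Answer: 3 - √(-3 - 2*I*√2) ≈ 2.2506 + 1.8872*I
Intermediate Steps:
u(s) = -¼ (u(s) = (⅛)*(-2) = -¼)
V(X) = √(-3 - X) (V(X) = √(2 + (-X - 5)) = √(2 + (-5 - X)) = √(-3 - X))
q = -3 + √(-3 - 2*I*√2) (q = √(-3 - √(-3 - 5)) - 3 = √(-3 - √(-8)) - 3 = √(-3 - 2*I*√2) - 3 = -3 + √(-3 - 2*I*√2) ≈ -2.2506 - 1.8872*I)
(q*u(0))*E(1) = ((-3 + √(-3 - 2*I*√2))*(-¼))*4 = (¾ - √(-3 - 2*I*√2)/4)*4 = 3 - √(-3 - 2*I*√2)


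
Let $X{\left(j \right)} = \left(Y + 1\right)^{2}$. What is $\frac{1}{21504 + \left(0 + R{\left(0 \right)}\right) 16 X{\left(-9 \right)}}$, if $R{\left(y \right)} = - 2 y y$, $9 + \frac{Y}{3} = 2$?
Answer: $\frac{1}{21504} \approx 4.6503 \cdot 10^{-5}$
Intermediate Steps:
$Y = -21$ ($Y = -27 + 3 \cdot 2 = -27 + 6 = -21$)
$R{\left(y \right)} = - 2 y^{2}$
$X{\left(j \right)} = 400$ ($X{\left(j \right)} = \left(-21 + 1\right)^{2} = \left(-20\right)^{2} = 400$)
$\frac{1}{21504 + \left(0 + R{\left(0 \right)}\right) 16 X{\left(-9 \right)}} = \frac{1}{21504 + \left(0 - 2 \cdot 0^{2}\right) 16 \cdot 400} = \frac{1}{21504 + \left(0 - 0\right) 16 \cdot 400} = \frac{1}{21504 + \left(0 + 0\right) 16 \cdot 400} = \frac{1}{21504 + 0 \cdot 16 \cdot 400} = \frac{1}{21504 + 0 \cdot 400} = \frac{1}{21504 + 0} = \frac{1}{21504}$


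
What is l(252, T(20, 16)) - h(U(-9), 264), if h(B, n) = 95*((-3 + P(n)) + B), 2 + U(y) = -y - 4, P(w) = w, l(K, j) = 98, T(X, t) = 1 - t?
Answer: -24982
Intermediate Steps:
U(y) = -6 - y (U(y) = -2 + (-y - 4) = -2 + (-4 - y) = -6 - y)
h(B, n) = -285 + 95*B + 95*n (h(B, n) = 95*((-3 + n) + B) = 95*(-3 + B + n) = -285 + 95*B + 95*n)
l(252, T(20, 16)) - h(U(-9), 264) = 98 - (-285 + 95*(-6 - 1*(-9)) + 95*264) = 98 - (-285 + 95*(-6 + 9) + 25080) = 98 - (-285 + 95*3 + 25080) = 98 - (-285 + 285 + 25080) = 98 - 1*25080 = 98 - 25080 = -24982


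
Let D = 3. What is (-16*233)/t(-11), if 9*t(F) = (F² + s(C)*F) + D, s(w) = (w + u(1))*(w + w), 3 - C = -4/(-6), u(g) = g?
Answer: 37746/53 ≈ 712.19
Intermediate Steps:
C = 7/3 (C = 3 - (-4)/(-6) = 3 - (-4)*(-1)/6 = 3 - 1*⅔ = 3 - ⅔ = 7/3 ≈ 2.3333)
s(w) = 2*w*(1 + w) (s(w) = (w + 1)*(w + w) = (1 + w)*(2*w) = 2*w*(1 + w))
t(F) = ⅓ + F²/9 + 140*F/81 (t(F) = ((F² + (2*(7/3)*(1 + 7/3))*F) + 3)/9 = ((F² + (2*(7/3)*(10/3))*F) + 3)/9 = ((F² + 140*F/9) + 3)/9 = (3 + F² + 140*F/9)/9 = ⅓ + F²/9 + 140*F/81)
(-16*233)/t(-11) = (-16*233)/(⅓ + (⅑)*(-11)² + (140/81)*(-11)) = -3728/(⅓ + (⅑)*121 - 1540/81) = -3728/(⅓ + 121/9 - 1540/81) = -3728/(-424/81) = -3728*(-81/424) = 37746/53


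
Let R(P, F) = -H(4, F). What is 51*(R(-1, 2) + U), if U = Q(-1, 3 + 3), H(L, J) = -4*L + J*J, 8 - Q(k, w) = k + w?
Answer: 765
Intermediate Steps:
Q(k, w) = 8 - k - w (Q(k, w) = 8 - (k + w) = 8 + (-k - w) = 8 - k - w)
H(L, J) = J² - 4*L (H(L, J) = -4*L + J² = J² - 4*L)
R(P, F) = 16 - F² (R(P, F) = -(F² - 4*4) = -(F² - 16) = -(-16 + F²) = 16 - F²)
U = 3 (U = 8 - 1*(-1) - (3 + 3) = 8 + 1 - 1*6 = 8 + 1 - 6 = 3)
51*(R(-1, 2) + U) = 51*((16 - 1*2²) + 3) = 51*((16 - 1*4) + 3) = 51*((16 - 4) + 3) = 51*(12 + 3) = 51*15 = 765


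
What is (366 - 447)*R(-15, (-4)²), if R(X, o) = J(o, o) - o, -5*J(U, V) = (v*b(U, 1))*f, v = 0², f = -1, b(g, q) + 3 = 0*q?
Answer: 1296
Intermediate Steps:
b(g, q) = -3 (b(g, q) = -3 + 0*q = -3 + 0 = -3)
v = 0
J(U, V) = 0 (J(U, V) = -0*(-3)*(-1)/5 = -0*(-1) = -⅕*0 = 0)
R(X, o) = -o (R(X, o) = 0 - o = -o)
(366 - 447)*R(-15, (-4)²) = (366 - 447)*(-1*(-4)²) = -(-81)*16 = -81*(-16) = 1296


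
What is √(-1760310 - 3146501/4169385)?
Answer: I*√3400093281971813515/1389795 ≈ 1326.8*I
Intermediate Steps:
√(-1760310 - 3146501/4169385) = √(-7339413255851/4169385) = I*√3400093281971813515/1389795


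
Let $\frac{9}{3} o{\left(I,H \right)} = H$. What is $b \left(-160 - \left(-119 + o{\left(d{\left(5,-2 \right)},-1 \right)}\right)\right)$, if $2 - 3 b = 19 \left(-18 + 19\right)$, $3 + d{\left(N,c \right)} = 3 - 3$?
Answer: $\frac{2074}{9} \approx 230.44$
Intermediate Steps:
$d{\left(N,c \right)} = -3$ ($d{\left(N,c \right)} = -3 + \left(3 - 3\right) = -3 + 0 = -3$)
$o{\left(I,H \right)} = \frac{H}{3}$
$b = - \frac{17}{3}$ ($b = \frac{2}{3} - \frac{19 \left(-18 + 19\right)}{3} = \frac{2}{3} - \frac{19 \cdot 1}{3} = \frac{2}{3} - \frac{19}{3} = - \frac{17}{3} \approx -5.6667$)
$b \left(-160 - \left(-119 + o{\left(d{\left(5,-2 \right)},-1 \right)}\right)\right) = - \frac{17 \left(-160 + \left(119 - \frac{1}{3} \left(-1\right)\right)\right)}{3} = - \frac{17 \left(-160 + \left(119 - - \frac{1}{3}\right)\right)}{3} = - \frac{17 \left(-160 + \left(119 + \frac{1}{3}\right)\right)}{3} = - \frac{17 \left(-160 + \frac{358}{3}\right)}{3} = \left(- \frac{17}{3}\right) \left(- \frac{122}{3}\right) = \frac{2074}{9}$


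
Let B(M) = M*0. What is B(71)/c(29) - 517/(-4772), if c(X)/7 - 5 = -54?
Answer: 517/4772 ≈ 0.10834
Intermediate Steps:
B(M) = 0
c(X) = -343 (c(X) = 35 + 7*(-54) = 35 - 378 = -343)
B(71)/c(29) - 517/(-4772) = 0/(-343) - 517/(-4772) = 0*(-1/343) - 517*(-1/4772) = 0 + 517/4772 = 517/4772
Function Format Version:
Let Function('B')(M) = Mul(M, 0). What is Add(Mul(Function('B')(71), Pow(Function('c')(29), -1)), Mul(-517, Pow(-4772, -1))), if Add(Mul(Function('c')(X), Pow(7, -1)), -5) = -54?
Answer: Rational(517, 4772) ≈ 0.10834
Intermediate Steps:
Function('B')(M) = 0
Function('c')(X) = -343 (Function('c')(X) = Add(35, Mul(7, -54)) = Add(35, -378) = -343)
Add(Mul(Function('B')(71), Pow(Function('c')(29), -1)), Mul(-517, Pow(-4772, -1))) = Add(Mul(0, Pow(-343, -1)), Mul(-517, Pow(-4772, -1))) = Add(Mul(0, Rational(-1, 343)), Mul(-517, Rational(-1, 4772))) = Add(0, Rational(517, 4772)) = Rational(517, 4772)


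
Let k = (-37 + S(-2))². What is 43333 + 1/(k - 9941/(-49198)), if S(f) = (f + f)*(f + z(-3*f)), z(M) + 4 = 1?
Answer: 616549036477/14228163 ≈ 43333.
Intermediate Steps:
z(M) = -3 (z(M) = -4 + 1 = -3)
S(f) = 2*f*(-3 + f) (S(f) = (f + f)*(f - 3) = (2*f)*(-3 + f) = 2*f*(-3 + f))
k = 289 (k = (-37 + 2*(-2)*(-3 - 2))² = (-37 + 2*(-2)*(-5))² = (-37 + 20)² = (-17)² = 289)
43333 + 1/(k - 9941/(-49198)) = 43333 + 1/(289 - 9941/(-49198)) = 43333 + 1/(289 - 9941*(-1/49198)) = 43333 + 1/(289 + 9941/49198) = 43333 + 1/(14228163/49198) = 43333 + 49198/14228163 = 616549036477/14228163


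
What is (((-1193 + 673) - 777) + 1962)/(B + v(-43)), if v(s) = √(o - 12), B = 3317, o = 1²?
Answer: 441161/2200500 - 133*I*√11/2200500 ≈ 0.20048 - 0.00020046*I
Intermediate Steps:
o = 1
v(s) = I*√11 (v(s) = √(1 - 12) = √(-11) = I*√11)
(((-1193 + 673) - 777) + 1962)/(B + v(-43)) = (((-1193 + 673) - 777) + 1962)/(3317 + I*√11) = ((-520 - 777) + 1962)/(3317 + I*√11) = (-1297 + 1962)/(3317 + I*√11) = 665/(3317 + I*√11)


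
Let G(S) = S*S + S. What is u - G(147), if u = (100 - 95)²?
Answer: -21731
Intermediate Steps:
G(S) = S + S² (G(S) = S² + S = S + S²)
u = 25 (u = 5² = 25)
u - G(147) = 25 - 147*(1 + 147) = 25 - 147*148 = 25 - 1*21756 = 25 - 21756 = -21731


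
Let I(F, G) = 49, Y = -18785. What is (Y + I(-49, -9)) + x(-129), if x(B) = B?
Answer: -18865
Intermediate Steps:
(Y + I(-49, -9)) + x(-129) = (-18785 + 49) - 129 = -18736 - 129 = -18865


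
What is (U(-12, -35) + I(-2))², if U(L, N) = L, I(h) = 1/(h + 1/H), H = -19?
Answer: 237169/1521 ≈ 155.93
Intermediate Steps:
I(h) = 1/(-1/19 + h) (I(h) = 1/(h + 1/(-19)) = 1/(h - 1/19) = 1/(-1/19 + h))
(U(-12, -35) + I(-2))² = (-12 + 19/(-1 + 19*(-2)))² = (-12 + 19/(-1 - 38))² = (-12 + 19/(-39))² = (-12 + 19*(-1/39))² = (-12 - 19/39)² = (-487/39)² = 237169/1521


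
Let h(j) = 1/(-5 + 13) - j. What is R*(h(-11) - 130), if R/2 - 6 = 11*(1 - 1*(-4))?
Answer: -58011/4 ≈ -14503.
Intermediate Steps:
R = 122 (R = 12 + 2*(11*(1 - 1*(-4))) = 12 + 2*(11*(1 + 4)) = 12 + 2*(11*5) = 12 + 2*55 = 12 + 110 = 122)
h(j) = ⅛ - j (h(j) = 1/8 - j = ⅛ - j)
R*(h(-11) - 130) = 122*((⅛ - 1*(-11)) - 130) = 122*((⅛ + 11) - 130) = 122*(89/8 - 130) = 122*(-951/8) = -58011/4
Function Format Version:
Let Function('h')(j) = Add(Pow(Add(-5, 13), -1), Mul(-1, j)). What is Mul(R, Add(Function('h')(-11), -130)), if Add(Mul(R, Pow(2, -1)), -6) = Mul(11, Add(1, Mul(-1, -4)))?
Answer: Rational(-58011, 4) ≈ -14503.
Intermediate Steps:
R = 122 (R = Add(12, Mul(2, Mul(11, Add(1, Mul(-1, -4))))) = Add(12, Mul(2, Mul(11, Add(1, 4)))) = Add(12, Mul(2, Mul(11, 5))) = Add(12, Mul(2, 55)) = Add(12, 110) = 122)
Function('h')(j) = Add(Rational(1, 8), Mul(-1, j)) (Function('h')(j) = Add(Pow(8, -1), Mul(-1, j)) = Add(Rational(1, 8), Mul(-1, j)))
Mul(R, Add(Function('h')(-11), -130)) = Mul(122, Add(Add(Rational(1, 8), Mul(-1, -11)), -130)) = Mul(122, Add(Add(Rational(1, 8), 11), -130)) = Mul(122, Add(Rational(89, 8), -130)) = Mul(122, Rational(-951, 8)) = Rational(-58011, 4)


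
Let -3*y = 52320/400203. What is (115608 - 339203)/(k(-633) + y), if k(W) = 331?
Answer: -89483389785/132449753 ≈ -675.60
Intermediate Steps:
y = -17440/400203 ≈ -0.043578
(115608 - 339203)/(k(-633) + y) = (115608 - 339203)/(331 - 17440/400203) = -223595/132449753/400203 = -223595*400203/132449753 = -89483389785/132449753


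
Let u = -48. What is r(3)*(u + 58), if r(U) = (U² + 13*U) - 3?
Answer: 450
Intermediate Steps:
r(U) = -3 + U² + 13*U
r(3)*(u + 58) = (-3 + 3² + 13*3)*(-48 + 58) = (-3 + 9 + 39)*10 = 45*10 = 450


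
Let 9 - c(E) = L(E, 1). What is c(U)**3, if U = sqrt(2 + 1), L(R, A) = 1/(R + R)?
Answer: (54 - sqrt(3))**3/216 ≈ 661.08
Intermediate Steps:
L(R, A) = 1/(2*R)
U = sqrt(3) ≈ 1.7320
c(E) = 9 - 1/(2*E)
c(U)**3 = (9 - sqrt(3)/3/2)**3 = (9 - sqrt(3)/6)**3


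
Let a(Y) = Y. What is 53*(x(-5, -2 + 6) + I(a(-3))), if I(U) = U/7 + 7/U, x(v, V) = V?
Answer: 1378/21 ≈ 65.619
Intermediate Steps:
I(U) = 7/U + U/7 (I(U) = U*(⅐) + 7/U = U/7 + 7/U = 7/U + U/7)
53*(x(-5, -2 + 6) + I(a(-3))) = 53*((-2 + 6) + (7/(-3) + (⅐)*(-3))) = 53*(4 + (7*(-⅓) - 3/7)) = 53*(4 + (-7/3 - 3/7)) = 53*(4 - 58/21) = 53*(26/21) = 1378/21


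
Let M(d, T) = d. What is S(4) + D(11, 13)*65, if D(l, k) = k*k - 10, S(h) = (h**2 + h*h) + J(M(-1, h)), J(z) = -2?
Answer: 10365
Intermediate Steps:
S(h) = -2 + 2*h**2 (S(h) = (h**2 + h*h) - 2 = (h**2 + h**2) - 2 = 2*h**2 - 2 = -2 + 2*h**2)
D(l, k) = -10 + k**2 (D(l, k) = k**2 - 10 = -10 + k**2)
S(4) + D(11, 13)*65 = (-2 + 2*4**2) + (-10 + 13**2)*65 = (-2 + 2*16) + (-10 + 169)*65 = (-2 + 32) + 159*65 = 30 + 10335 = 10365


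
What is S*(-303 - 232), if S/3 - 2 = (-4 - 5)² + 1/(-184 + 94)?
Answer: -799183/6 ≈ -1.3320e+5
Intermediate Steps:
S = 7469/30 (S = 6 + 3*((-4 - 5)² + 1/(-184 + 94)) = 6 + 3*((-9)² + 1/(-90)) = 6 + 3*(81 - 1/90) = 6 + 3*(7289/90) = 6 + 7289/30 = 7469/30 ≈ 248.97)
S*(-303 - 232) = 7469*(-303 - 232)/30 = (7469/30)*(-535) = -799183/6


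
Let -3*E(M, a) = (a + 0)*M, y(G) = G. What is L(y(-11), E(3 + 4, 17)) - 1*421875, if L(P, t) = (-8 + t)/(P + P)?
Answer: -2531237/6 ≈ -4.2187e+5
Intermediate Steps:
E(M, a) = -M*a/3 (E(M, a) = -(a + 0)*M/3 = -a*M/3 = -M*a/3)
L(P, t) = (-8 + t)/(2*P) (L(P, t) = (-8 + t)/((2*P)) = (-8 + t)*(1/(2*P)) = (-8 + t)/(2*P))
L(y(-11), E(3 + 4, 17)) - 1*421875 = (½)*(-8 - ⅓*(3 + 4)*17)/(-11) - 1*421875 = (½)*(-1/11)*(-8 - ⅓*7*17) - 421875 = (½)*(-1/11)*(-8 - 119/3) - 421875 = (½)*(-1/11)*(-143/3) - 421875 = 13/6 - 421875 = -2531237/6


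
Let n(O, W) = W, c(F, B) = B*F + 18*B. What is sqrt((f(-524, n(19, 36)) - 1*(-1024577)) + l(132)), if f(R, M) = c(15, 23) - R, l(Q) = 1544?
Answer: 18*sqrt(3171) ≈ 1013.6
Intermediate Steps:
c(F, B) = 18*B + B*F
f(R, M) = 759 - R (f(R, M) = 23*(18 + 15) - R = 23*33 - R = 759 - R)
sqrt((f(-524, n(19, 36)) - 1*(-1024577)) + l(132)) = sqrt(((759 - 1*(-524)) - 1*(-1024577)) + 1544) = sqrt(((759 + 524) + 1024577) + 1544) = sqrt((1283 + 1024577) + 1544) = sqrt(1025860 + 1544) = sqrt(1027404) = 18*sqrt(3171)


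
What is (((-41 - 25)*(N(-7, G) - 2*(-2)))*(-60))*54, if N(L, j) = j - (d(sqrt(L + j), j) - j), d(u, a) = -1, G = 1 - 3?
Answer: 213840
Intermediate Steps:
G = -2
N(L, j) = 1 + 2*j (N(L, j) = j - (-1 - j) = j + (1 + j) = 1 + 2*j)
(((-41 - 25)*(N(-7, G) - 2*(-2)))*(-60))*54 = (((-41 - 25)*((1 + 2*(-2)) - 2*(-2)))*(-60))*54 = (-66*((1 - 4) + 4)*(-60))*54 = (-66*(-3 + 4)*(-60))*54 = (-66*1*(-60))*54 = -66*(-60)*54 = 3960*54 = 213840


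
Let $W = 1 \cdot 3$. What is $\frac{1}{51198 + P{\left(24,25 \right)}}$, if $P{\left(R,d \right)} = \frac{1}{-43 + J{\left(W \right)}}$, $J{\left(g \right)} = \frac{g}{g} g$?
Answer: $\frac{40}{2047919} \approx 1.9532 \cdot 10^{-5}$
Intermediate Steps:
$W = 3$
$J{\left(g \right)} = g$ ($J{\left(g \right)} = 1 g = g$)
$P{\left(R,d \right)} = - \frac{1}{40}$ ($P{\left(R,d \right)} = \frac{1}{-43 + 3} = \frac{1}{-40} = - \frac{1}{40}$)
$\frac{1}{51198 + P{\left(24,25 \right)}} = \frac{1}{51198 - \frac{1}{40}} = \frac{1}{\frac{2047919}{40}} = \frac{40}{2047919}$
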